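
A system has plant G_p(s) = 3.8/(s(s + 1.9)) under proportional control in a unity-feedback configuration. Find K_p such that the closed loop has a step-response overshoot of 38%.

From %OS = 100·exp(−πζ/√(1−ζ²)) = 38%, ζ = −ln(0.38)/√(π²+ln²(0.38)) = 0.2943.
Characteristic equation s² + 1.9s + 3.8K_p = 0 gives ζ = 1.9/(2√(3.8K_p)).
Setting ζ = 0.2943: √(3.8K_p) = 1.9/(2·0.2943) = 3.227, so K_p = 10.42/3.8 = 2.74.

K_p = 2.74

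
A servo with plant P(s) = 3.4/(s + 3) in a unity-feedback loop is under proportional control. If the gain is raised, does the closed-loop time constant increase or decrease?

The closed-loop bandwidth 3+K_p·3.4 grows with K_p, so τ shrinks.

decrease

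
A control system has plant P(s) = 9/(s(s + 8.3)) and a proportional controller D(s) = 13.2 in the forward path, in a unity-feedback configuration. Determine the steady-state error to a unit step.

The open loop D(s)P(s) has a pole at the origin (type 1), so the static position error constant is infinite and e_ss = 1/(1+∞) = 0.

0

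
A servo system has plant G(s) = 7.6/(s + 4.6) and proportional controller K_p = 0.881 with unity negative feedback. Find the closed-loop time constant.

Closed-loop transfer function: T(s) = K_p·G(s)/(1 + K_p·G(s)) = 6.696/(s + 4.6 + 6.696) = 6.696/(s + 11.3).
Time constant τ = 1/11.3 = 0.0885 s.

τ = 0.0885 s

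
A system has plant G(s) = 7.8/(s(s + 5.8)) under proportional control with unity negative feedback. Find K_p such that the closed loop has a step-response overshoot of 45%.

K_p = 17.8

From %OS = 100·exp(−πζ/√(1−ζ²)) = 45%, ζ = −ln(0.45)/√(π²+ln²(0.45)) = 0.2463.
Characteristic equation s² + 5.8s + 7.8K_p = 0 gives ζ = 5.8/(2√(7.8K_p)).
Setting ζ = 0.2463: √(7.8K_p) = 5.8/(2·0.2463) = 11.77, so K_p = 138.6/7.8 = 17.8.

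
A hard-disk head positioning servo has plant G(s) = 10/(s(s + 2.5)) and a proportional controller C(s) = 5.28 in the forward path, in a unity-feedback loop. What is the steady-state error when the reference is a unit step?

The open loop C(s)G(s) has a pole at the origin (type 1), so the static position error constant is infinite and e_ss = 1/(1+∞) = 0.

0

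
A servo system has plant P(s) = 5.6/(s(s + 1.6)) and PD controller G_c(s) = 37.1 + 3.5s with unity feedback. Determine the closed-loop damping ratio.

Forward path: (37.1 + 3.5s)·5.6/(s(s+1.6)). The closed-loop characteristic equation is s² + (1.6 + 5.6·3.5)s + 5.6·37.1 = 0.
That is s² + 21.2s + 207.8 = 0, so ω_n = 14.41 rad/s and ζ = 21.2/(2·14.41) = 0.7354.

ζ = 0.735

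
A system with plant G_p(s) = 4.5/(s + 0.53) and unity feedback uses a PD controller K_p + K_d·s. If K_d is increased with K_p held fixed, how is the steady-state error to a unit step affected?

At s = 0 the derivative term contributes nothing: C(0) = K_p regardless of K_d, so K_pos = K_p·G_p(0) and e_ss are unchanged.

unchanged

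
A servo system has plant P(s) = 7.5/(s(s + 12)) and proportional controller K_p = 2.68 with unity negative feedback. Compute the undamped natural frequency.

ω_n = 4.48 rad/s

With unity feedback the closed-loop characteristic equation is s² + 12s + 2.68·7.5 = s² + 12s + 20.1 = 0.
So ω_n² = 20.1 ⇒ ω_n = 4.483 rad/s, and ζ = 12/(2ω_n) = 1.34.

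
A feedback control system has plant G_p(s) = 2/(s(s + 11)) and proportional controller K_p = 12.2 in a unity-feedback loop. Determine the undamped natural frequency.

The closed-loop denominator is s(s+11) + 12.2·2 = s² + 11s + 24.4.
So ω_n² = 24.4 ⇒ ω_n = 4.94 rad/s, and ζ = 11/(2ω_n) = 1.11.

ω_n = 4.94 rad/s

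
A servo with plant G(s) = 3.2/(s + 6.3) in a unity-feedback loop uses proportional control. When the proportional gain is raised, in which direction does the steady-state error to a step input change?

The position error constant K_pos = K_p·G(0) grows with K_p, and e_ss = 1/(1+K_pos) falls.

decrease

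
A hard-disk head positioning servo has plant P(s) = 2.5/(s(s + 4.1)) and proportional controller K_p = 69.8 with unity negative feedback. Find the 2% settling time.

T_s ≈ 1.95 s

From 1 + K_pP(s) = 0: s² + 4.1s + 174.5 = 0 ⇒ ω_n = 13.21, ζ = 0.1552.
2% settling time T_s ≈ 4/(ζω_n) = 4/2.05 = 1.95 s.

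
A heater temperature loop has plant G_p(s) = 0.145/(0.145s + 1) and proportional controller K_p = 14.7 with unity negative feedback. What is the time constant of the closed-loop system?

Closed loop: T(s) = K_p·G_p/(1+K_p·G_p) = 2.131/(0.145s + 1 + 2.131), with pole at s = −(1 + 2.131)/0.145 = −21.6.
Closed-loop time constant τ = 1/21.6 = 0.0463 s.

τ = 0.0463 s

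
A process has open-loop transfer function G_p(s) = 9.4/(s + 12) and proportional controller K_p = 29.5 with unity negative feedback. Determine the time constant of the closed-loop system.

τ = 0.00346 s

Closed-loop transfer function: T(s) = K_p·G_p(s)/(1 + K_p·G_p(s)) = 277.3/(s + 12 + 277.3) = 277.3/(s + 289.3).
Time constant τ = 1/289.3 = 0.00346 s.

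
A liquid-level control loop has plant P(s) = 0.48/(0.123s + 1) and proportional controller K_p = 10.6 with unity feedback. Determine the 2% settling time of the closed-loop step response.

Closed loop: T(s) = K_p·P/(1+K_p·P) = 5.088/(0.123s + 1 + 5.088), with pole at s = −(1 + 5.088)/0.123 = −49.5.
τ = 1/49.5 = 0.0202 s, so 2% settling time ≈ 4τ = 0.0808 s.

T_s ≈ 0.0808 s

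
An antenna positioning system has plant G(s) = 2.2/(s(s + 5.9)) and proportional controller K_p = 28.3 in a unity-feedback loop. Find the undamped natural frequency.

ω_n = 7.89 rad/s

1 + K_p·G(s) = 0 gives s² + 5.9s + 62.26 = 0.
So ω_n² = 62.26 ⇒ ω_n = 7.891 rad/s, and ζ = 5.9/(2ω_n) = 0.374.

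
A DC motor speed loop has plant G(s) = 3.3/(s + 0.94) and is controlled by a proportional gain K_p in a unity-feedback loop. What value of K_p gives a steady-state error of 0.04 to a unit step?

The loop is type 0, so e_ss(step) = 1/(1 + K_pos) with K_pos = K_p·G(0).
G(0) = 3.511. Require 1/(1 + K_p·3.511) = 0.04, so 1 + 3.511·K_p = 25.
K_p = (25 − 1)/3.511 = 6.84.

K_p = 6.84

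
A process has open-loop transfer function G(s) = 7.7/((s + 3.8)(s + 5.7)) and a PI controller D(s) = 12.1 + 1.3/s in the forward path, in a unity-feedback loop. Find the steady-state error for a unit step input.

0

The open loop D(s)G(s) has a pole at the origin (type 1), so the static position error constant is infinite and e_ss = 1/(1+∞) = 0.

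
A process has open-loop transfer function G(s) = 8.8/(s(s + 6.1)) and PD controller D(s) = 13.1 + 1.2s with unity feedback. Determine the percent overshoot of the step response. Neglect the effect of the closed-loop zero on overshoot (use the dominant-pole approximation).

2.1%

Forward path: (13.1 + 1.2s)·8.8/(s(s+6.1)). The closed-loop characteristic equation is s² + (6.1 + 8.8·1.2)s + 8.8·13.1 = 0.
That is s² + 16.66s + 115.3 = 0, so ω_n = 10.74 rad/s and ζ = 16.66/(2·10.74) = 0.7758.
%OS = 100·exp(−πζ/√(1−ζ²)) = 2.1%.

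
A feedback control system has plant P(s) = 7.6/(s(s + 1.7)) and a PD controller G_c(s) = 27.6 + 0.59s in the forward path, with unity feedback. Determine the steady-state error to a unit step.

The open loop G_c(s)P(s) has a pole at the origin (type 1), so the static position error constant is infinite and e_ss = 1/(1+∞) = 0.

0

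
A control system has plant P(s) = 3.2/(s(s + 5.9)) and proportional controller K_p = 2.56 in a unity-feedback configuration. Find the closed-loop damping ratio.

The closed-loop denominator is s(s+5.9) + 2.56·3.2 = s² + 5.9s + 8.192.
Matching s² + 2ζω_n s + ω_n²: ω_n = √8.192 = 2.862 rad/s and 2ζω_n = 5.9, so ζ = 5.9/(2·2.862) = 1.03.

ζ = 1.03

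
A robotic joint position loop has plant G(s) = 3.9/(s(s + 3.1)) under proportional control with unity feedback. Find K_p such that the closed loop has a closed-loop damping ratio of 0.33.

Closed-loop characteristic equation: s² + 3.1s + K_p·3.9 = 0.
So ω_n = √(3.9K_p) and 2ζω_n = 3.1, giving ζ = 3.1/(2√(3.9K_p)).
Setting ζ = 0.33: √(3.9K_p) = 3.1/(2·0.33) = 4.697, so K_p = 22.06/3.9 = 5.66.

K_p = 5.66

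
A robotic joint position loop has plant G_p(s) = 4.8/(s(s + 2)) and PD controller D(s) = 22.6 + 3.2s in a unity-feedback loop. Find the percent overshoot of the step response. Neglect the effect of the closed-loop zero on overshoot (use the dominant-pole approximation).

0.876%

Forward path: (22.6 + 3.2s)·4.8/(s(s+2)). The closed-loop characteristic equation is s² + (2 + 4.8·3.2)s + 4.8·22.6 = 0.
That is s² + 17.36s + 108.5 = 0, so ω_n = 10.42 rad/s and ζ = 17.36/(2·10.42) = 0.8334.
%OS = 100·exp(−πζ/√(1−ζ²)) = 0.876%.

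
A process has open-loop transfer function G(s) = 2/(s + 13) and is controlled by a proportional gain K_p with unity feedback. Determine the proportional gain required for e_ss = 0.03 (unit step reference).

K_p = 210

Steady-state error for a unit step on this type-0 loop is 1/(1 + K_p·G(0)).
G(0) = 0.1538. Require 1/(1 + K_p·0.1538) = 0.03, so 1 + 0.1538·K_p = 33.33.
K_p = (33.33 − 1)/0.1538 = 210.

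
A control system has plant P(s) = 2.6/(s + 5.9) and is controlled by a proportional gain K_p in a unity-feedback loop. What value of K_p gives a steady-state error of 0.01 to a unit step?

K_p = 225

The loop is type 0, so e_ss(step) = 1/(1 + K_pos) with K_pos = K_p·P(0).
P(0) = 0.4407. Require 1/(1 + K_p·0.4407) = 0.01, so 1 + 0.4407·K_p = 100.
K_p = (100 − 1)/0.4407 = 225.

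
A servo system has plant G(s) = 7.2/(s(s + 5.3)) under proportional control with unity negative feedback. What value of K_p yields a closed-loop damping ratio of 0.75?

Closed-loop characteristic equation: s² + 5.3s + K_p·7.2 = 0.
So ω_n = √(7.2K_p) and 2ζω_n = 5.3, giving ζ = 5.3/(2√(7.2K_p)).
Setting ζ = 0.75: √(7.2K_p) = 5.3/(2·0.75) = 3.533, so K_p = 12.48/7.2 = 1.73.

K_p = 1.73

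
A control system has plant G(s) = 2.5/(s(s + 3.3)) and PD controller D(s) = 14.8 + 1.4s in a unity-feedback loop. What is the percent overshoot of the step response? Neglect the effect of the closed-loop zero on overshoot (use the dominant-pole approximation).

12%

Forward path: (14.8 + 1.4s)·2.5/(s(s+3.3)). The closed-loop characteristic equation is s² + (3.3 + 2.5·1.4)s + 2.5·14.8 = 0.
That is s² + 6.8s + 37 = 0, so ω_n = 6.083 rad/s and ζ = 6.8/(2·6.083) = 0.559.
%OS = 100·exp(−πζ/√(1−ζ²)) = 12%.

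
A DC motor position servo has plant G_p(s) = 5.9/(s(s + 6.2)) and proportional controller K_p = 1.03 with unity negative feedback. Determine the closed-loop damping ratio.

The closed-loop denominator is s(s+6.2) + 1.03·5.9 = s² + 6.2s + 6.077.
Matching s² + 2ζω_n s + ω_n²: ω_n = √6.077 = 2.465 rad/s and 2ζω_n = 6.2, so ζ = 6.2/(2·2.465) = 1.26.

ζ = 1.26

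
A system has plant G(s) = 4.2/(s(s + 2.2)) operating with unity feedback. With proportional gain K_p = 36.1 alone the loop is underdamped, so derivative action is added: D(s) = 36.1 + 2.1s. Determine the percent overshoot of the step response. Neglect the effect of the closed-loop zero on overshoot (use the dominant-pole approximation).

20.8%

Forward path: (36.1 + 2.1s)·4.2/(s(s+2.2)). The closed-loop characteristic equation is s² + (2.2 + 4.2·2.1)s + 4.2·36.1 = 0.
That is s² + 11.02s + 151.6 = 0, so ω_n = 12.31 rad/s and ζ = 11.02/(2·12.31) = 0.4475.
%OS = 100·exp(−πζ/√(1−ζ²)) = 20.8%.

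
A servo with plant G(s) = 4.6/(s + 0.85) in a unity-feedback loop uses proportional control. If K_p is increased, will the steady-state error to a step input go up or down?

e_ss = 1/(1 + K_p·G(0)); a larger K_p raises the denominator, so e_ss decreases.

decrease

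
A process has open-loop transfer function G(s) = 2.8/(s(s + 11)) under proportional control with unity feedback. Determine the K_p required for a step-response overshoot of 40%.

From %OS = 100·exp(−πζ/√(1−ζ²)) = 40%, ζ = −ln(0.4)/√(π²+ln²(0.4)) = 0.28.
Characteristic equation s² + 11s + 2.8K_p = 0 gives ζ = 11/(2√(2.8K_p)).
Setting ζ = 0.28: √(2.8K_p) = 11/(2·0.28) = 19.64, so K_p = 385.8/2.8 = 138.

K_p = 138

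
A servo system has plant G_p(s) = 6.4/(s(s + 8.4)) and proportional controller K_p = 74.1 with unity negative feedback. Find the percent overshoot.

53.9%

From 1 + K_pG_p(s) = 0: s² + 8.4s + 474.2 = 0 ⇒ ω_n = 21.78, ζ = 0.1929.
%OS = 100·exp(−πζ/√(1−ζ²)) = 100·exp(−π·0.1929/√0.9628) = 53.9%.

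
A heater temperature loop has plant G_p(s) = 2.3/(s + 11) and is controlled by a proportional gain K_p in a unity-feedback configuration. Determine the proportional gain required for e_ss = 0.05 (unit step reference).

K_p = 90.9

Steady-state error for a unit step on this type-0 loop is 1/(1 + K_p·G_p(0)).
G_p(0) = 0.2091. Require 1/(1 + K_p·0.2091) = 0.05, so 1 + 0.2091·K_p = 20.
K_p = (20 − 1)/0.2091 = 90.9.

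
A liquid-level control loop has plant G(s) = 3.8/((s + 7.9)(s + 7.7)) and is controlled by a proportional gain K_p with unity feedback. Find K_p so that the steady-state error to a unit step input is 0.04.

K_p = 384

For a type-0 loop with proportional control, e_ss = 1/(1 + K_p·G(0)).
G(0) = 0.06247. Require 1/(1 + K_p·0.06247) = 0.04, so 1 + 0.06247·K_p = 25.
K_p = (25 − 1)/0.06247 = 384.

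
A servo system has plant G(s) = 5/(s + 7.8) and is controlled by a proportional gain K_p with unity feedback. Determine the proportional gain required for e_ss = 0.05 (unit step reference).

K_p = 29.6

Steady-state error for a unit step on this type-0 loop is 1/(1 + K_p·G(0)).
G(0) = 0.641. Require 1/(1 + K_p·0.641) = 0.05, so 1 + 0.641·K_p = 20.
K_p = (20 − 1)/0.641 = 29.6.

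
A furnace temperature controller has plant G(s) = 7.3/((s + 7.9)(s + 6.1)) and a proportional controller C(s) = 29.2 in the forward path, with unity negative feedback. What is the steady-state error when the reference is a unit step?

The loop is type 0. Static position error constant K_pos = C(0)·G(0) = 29.2·0.1515 = 4.423.
Steady-state error to a unit step: e_ss = 1/(1+K_pos) = 1/5.423 = 0.184.

0.184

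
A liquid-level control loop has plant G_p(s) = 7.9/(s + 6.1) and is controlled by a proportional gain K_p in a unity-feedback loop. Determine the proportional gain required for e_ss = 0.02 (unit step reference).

K_p = 37.8

The loop is type 0, so e_ss(step) = 1/(1 + K_pos) with K_pos = K_p·G_p(0).
G_p(0) = 1.295. Require 1/(1 + K_p·1.295) = 0.02, so 1 + 1.295·K_p = 50.
K_p = (50 − 1)/1.295 = 37.8.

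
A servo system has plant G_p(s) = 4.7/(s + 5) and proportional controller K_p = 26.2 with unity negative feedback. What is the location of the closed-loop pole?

s = -128.1

Closed-loop transfer function: T(s) = K_p·G_p(s)/(1 + K_p·G_p(s)) = 123.1/(s + 5 + 123.1) = 123.1/(s + 128.1).
The closed-loop pole is at s = −128.1.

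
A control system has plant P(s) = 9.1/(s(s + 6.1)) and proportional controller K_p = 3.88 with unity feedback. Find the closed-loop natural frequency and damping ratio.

With unity feedback the closed-loop characteristic equation is s² + 6.1s + 3.88·9.1 = s² + 6.1s + 35.31 = 0.
Matching s² + 2ζω_n s + ω_n²: ω_n = √35.31 = 5.942 rad/s and 2ζω_n = 6.1, so ζ = 6.1/(2·5.942) = 0.513.

ω_n = 5.94 rad/s, ζ = 0.513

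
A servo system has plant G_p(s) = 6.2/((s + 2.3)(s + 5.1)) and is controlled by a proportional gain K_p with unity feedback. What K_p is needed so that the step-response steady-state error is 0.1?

The loop is type 0, so e_ss(step) = 1/(1 + K_pos) with K_pos = K_p·G_p(0).
G_p(0) = 0.5286. Require 1/(1 + K_p·0.5286) = 0.1, so 1 + 0.5286·K_p = 10.
K_p = (10 − 1)/0.5286 = 17.

K_p = 17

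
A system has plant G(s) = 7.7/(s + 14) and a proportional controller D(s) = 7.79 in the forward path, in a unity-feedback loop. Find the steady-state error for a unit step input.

0.189

The loop is type 0. Static position error constant K_pos = D(0)·G(0) = 7.79·0.55 = 4.285.
Steady-state error to a unit step: e_ss = 1/(1+K_pos) = 1/5.285 = 0.189.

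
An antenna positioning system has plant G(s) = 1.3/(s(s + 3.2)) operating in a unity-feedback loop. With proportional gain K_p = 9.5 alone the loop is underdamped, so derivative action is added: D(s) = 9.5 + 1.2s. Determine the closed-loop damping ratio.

ζ = 0.677

Forward path: (9.5 + 1.2s)·1.3/(s(s+3.2)). The closed-loop characteristic equation is s² + (3.2 + 1.3·1.2)s + 1.3·9.5 = 0.
That is s² + 4.76s + 12.35 = 0, so ω_n = 3.514 rad/s and ζ = 4.76/(2·3.514) = 0.6772.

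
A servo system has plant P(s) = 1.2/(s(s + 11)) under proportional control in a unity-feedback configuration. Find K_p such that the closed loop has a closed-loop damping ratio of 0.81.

K_p = 38.4

Closed-loop characteristic equation: s² + 11s + K_p·1.2 = 0.
So ω_n = √(1.2K_p) and 2ζω_n = 11, giving ζ = 11/(2√(1.2K_p)).
Setting ζ = 0.81: √(1.2K_p) = 11/(2·0.81) = 6.79, so K_p = 46.11/1.2 = 38.4.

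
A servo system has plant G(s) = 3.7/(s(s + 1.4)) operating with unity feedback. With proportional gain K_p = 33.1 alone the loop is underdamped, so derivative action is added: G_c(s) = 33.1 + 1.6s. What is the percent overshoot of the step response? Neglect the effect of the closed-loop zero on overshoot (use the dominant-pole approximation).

33.3%

Forward path: (33.1 + 1.6s)·3.7/(s(s+1.4)). The closed-loop characteristic equation is s² + (1.4 + 3.7·1.6)s + 3.7·33.1 = 0.
That is s² + 7.32s + 122.5 = 0, so ω_n = 11.07 rad/s and ζ = 7.32/(2·11.07) = 0.3307.
%OS = 100·exp(−πζ/√(1−ζ²)) = 33.3%.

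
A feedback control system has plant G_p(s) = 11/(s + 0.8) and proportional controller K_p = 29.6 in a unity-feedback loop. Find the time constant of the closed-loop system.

τ = 0.00306 s

Closed-loop transfer function: T(s) = K_p·G_p(s)/(1 + K_p·G_p(s)) = 325.6/(s + 0.8 + 325.6) = 325.6/(s + 326.4).
Time constant τ = 1/326.4 = 0.00306 s.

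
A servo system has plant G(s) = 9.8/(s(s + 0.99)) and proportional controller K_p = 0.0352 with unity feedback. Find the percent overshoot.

From 1 + K_pG(s) = 0: s² + 0.99s + 0.345 = 0 ⇒ ω_n = 0.5873, ζ = 0.8428.
%OS = 100·exp(−πζ/√(1−ζ²)) = 100·exp(−π·0.8428/√0.2897) = 0.73%.

0.73%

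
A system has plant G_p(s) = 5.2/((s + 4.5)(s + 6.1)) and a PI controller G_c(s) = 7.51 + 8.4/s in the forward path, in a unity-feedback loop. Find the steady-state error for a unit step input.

The open loop G_c(s)G_p(s) has a pole at the origin (type 1), so the static position error constant is infinite and e_ss = 1/(1+∞) = 0.

0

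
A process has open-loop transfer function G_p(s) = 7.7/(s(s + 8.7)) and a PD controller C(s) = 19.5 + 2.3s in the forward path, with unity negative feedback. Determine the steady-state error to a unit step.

0

The open loop C(s)G_p(s) has a pole at the origin (type 1), so the static position error constant is infinite and e_ss = 1/(1+∞) = 0.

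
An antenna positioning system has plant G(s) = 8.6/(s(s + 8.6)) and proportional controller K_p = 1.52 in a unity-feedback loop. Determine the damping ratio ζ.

ζ = 1.19

With unity feedback the closed-loop characteristic equation is s² + 8.6s + 1.52·8.6 = s² + 8.6s + 13.07 = 0.
Matching s² + 2ζω_n s + ω_n²: ω_n = √13.07 = 3.616 rad/s and 2ζω_n = 8.6, so ζ = 8.6/(2·3.616) = 1.19.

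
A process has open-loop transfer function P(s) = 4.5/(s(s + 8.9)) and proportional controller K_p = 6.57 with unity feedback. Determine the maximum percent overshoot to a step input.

Closed-loop characteristic equation: s² + 8.9s + 29.57 = 0, so ω_n = 5.437 rad/s and ζ = 8.9/(2·5.437) = 0.8184.
%OS = 100·exp(−πζ/√(1−ζ²)) = 100·exp(−π·0.8184/√0.3302) = 1.14%.

1.14%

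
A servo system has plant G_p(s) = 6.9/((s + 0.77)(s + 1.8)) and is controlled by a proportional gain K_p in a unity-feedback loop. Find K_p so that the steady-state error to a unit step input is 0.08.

K_p = 2.31

Steady-state error for a unit step on this type-0 loop is 1/(1 + K_p·G_p(0)).
G_p(0) = 4.978. Require 1/(1 + K_p·4.978) = 0.08, so 1 + 4.978·K_p = 12.5.
K_p = (12.5 − 1)/4.978 = 2.31.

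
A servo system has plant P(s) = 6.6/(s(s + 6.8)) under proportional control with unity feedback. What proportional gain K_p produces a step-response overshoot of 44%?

K_p = 27.4

From %OS = 100·exp(−πζ/√(1−ζ²)) = 44%, ζ = −ln(0.44)/√(π²+ln²(0.44)) = 0.2528.
Characteristic equation s² + 6.8s + 6.6K_p = 0 gives ζ = 6.8/(2√(6.6K_p)).
Setting ζ = 0.2528: √(6.6K_p) = 6.8/(2·0.2528) = 13.45, so K_p = 180.8/6.6 = 27.4.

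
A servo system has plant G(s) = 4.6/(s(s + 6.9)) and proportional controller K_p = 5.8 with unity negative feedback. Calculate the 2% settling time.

The closed-loop denominator s² + 6.9s + 26.68 gives ω_n = √26.68 = 5.165 and ζ = 6.9/(2ω_n) = 0.6679.
2% settling time T_s ≈ 4/(ζω_n) = 4/3.45 = 1.16 s.

T_s ≈ 1.16 s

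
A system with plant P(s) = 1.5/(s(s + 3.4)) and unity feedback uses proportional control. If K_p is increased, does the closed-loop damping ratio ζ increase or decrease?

ζ = 3.4/(2√(1.5K_p)); increasing K_p raises the denominator, so ζ falls.

decrease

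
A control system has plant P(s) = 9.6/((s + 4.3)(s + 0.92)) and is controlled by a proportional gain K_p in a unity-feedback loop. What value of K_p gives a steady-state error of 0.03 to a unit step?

For a type-0 loop with proportional control, e_ss = 1/(1 + K_p·P(0)).
P(0) = 2.427. Require 1/(1 + K_p·2.427) = 0.03, so 1 + 2.427·K_p = 33.33.
K_p = (33.33 − 1)/2.427 = 13.3.

K_p = 13.3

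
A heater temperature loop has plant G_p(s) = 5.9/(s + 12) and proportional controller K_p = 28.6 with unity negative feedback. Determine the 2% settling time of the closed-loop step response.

T_s ≈ 0.0221 s

Closed-loop transfer function: T(s) = K_p·G_p(s)/(1 + K_p·G_p(s)) = 168.7/(s + 12 + 168.7) = 168.7/(s + 180.7).
Time constant τ = 1/180.7 = 0.005533 s, so the 2% settling time is about 4τ = 0.0221 s.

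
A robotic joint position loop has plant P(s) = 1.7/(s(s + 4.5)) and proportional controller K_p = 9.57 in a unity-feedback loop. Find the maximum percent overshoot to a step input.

12.1%

The closed-loop denominator s² + 4.5s + 16.27 gives ω_n = √16.27 = 4.033 and ζ = 4.5/(2ω_n) = 0.5578.
%OS = 100·exp(−πζ/√(1−ζ²)) = 100·exp(−π·0.5578/√0.6888) = 12.1%.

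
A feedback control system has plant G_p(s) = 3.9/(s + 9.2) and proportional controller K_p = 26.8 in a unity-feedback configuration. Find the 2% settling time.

T_s ≈ 0.0352 s

Closed-loop transfer function: T(s) = K_p·G_p(s)/(1 + K_p·G_p(s)) = 104.5/(s + 9.2 + 104.5) = 104.5/(s + 113.7).
Time constant τ = 1/113.7 = 0.008794 s, so the 2% settling time is about 4τ = 0.0352 s.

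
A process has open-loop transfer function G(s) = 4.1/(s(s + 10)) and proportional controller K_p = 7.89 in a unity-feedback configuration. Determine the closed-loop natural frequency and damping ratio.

The closed-loop denominator is s(s+10) + 7.89·4.1 = s² + 10s + 32.35.
So ω_n² = 32.35 ⇒ ω_n = 5.688 rad/s, and ζ = 10/(2ω_n) = 0.879.

ω_n = 5.69 rad/s, ζ = 0.879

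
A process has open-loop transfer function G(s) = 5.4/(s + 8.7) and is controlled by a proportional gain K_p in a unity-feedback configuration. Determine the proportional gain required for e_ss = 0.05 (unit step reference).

The loop is type 0, so e_ss(step) = 1/(1 + K_pos) with K_pos = K_p·G(0).
G(0) = 0.6207. Require 1/(1 + K_p·0.6207) = 0.05, so 1 + 0.6207·K_p = 20.
K_p = (20 − 1)/0.6207 = 30.6.

K_p = 30.6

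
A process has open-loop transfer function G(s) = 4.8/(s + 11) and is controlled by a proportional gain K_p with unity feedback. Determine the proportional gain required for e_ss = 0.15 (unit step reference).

For a type-0 loop with proportional control, e_ss = 1/(1 + K_p·G(0)).
G(0) = 0.4364. Require 1/(1 + K_p·0.4364) = 0.15, so 1 + 0.4364·K_p = 6.667.
K_p = (6.667 − 1)/0.4364 = 13.

K_p = 13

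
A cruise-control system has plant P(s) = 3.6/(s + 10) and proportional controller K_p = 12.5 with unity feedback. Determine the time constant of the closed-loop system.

τ = 0.0182 s

Closed-loop transfer function: T(s) = K_p·P(s)/(1 + K_p·P(s)) = 45/(s + 10 + 45) = 45/(s + 55).
Time constant τ = 1/55 = 0.0182 s.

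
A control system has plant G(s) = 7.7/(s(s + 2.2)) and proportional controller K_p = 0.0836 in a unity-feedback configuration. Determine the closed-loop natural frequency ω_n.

1 + K_p·G(s) = 0 gives s² + 2.2s + 0.6437 = 0.
Matching s² + 2ζω_n s + ω_n²: ω_n = √0.6437 = 0.8023 rad/s and 2ζω_n = 2.2, so ζ = 2.2/(2·0.8023) = 1.37.

ω_n = 0.802 rad/s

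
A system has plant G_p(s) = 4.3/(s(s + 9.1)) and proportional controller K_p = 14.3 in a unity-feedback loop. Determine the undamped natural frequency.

1 + K_p·G_p(s) = 0 gives s² + 9.1s + 61.49 = 0.
So ω_n² = 61.49 ⇒ ω_n = 7.842 rad/s, and ζ = 9.1/(2ω_n) = 0.58.

ω_n = 7.84 rad/s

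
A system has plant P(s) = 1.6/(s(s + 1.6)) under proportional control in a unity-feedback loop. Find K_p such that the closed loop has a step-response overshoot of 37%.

K_p = 4.39

From %OS = 100·exp(−πζ/√(1−ζ²)) = 37%, ζ = −ln(0.37)/√(π²+ln²(0.37)) = 0.3017.
Characteristic equation s² + 1.6s + 1.6K_p = 0 gives ζ = 1.6/(2√(1.6K_p)).
Setting ζ = 0.3017: √(1.6K_p) = 1.6/(2·0.3017) = 2.651, so K_p = 7.03/1.6 = 4.39.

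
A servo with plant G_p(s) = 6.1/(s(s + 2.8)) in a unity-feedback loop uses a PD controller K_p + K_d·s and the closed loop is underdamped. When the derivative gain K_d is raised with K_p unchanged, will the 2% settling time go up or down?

decrease

Characteristic equation s² + (2.8 + 6.1K_d)s + 6.1K_p = 0: raising K_d increases ζω_n = (2.8+6.1K_d)/2 while the loop stays underdamped, so T_s ≈ 4/(ζω_n) decreases.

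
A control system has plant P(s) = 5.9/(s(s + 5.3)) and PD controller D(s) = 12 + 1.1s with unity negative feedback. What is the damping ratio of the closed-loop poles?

Forward path: (12 + 1.1s)·5.9/(s(s+5.3)). The closed-loop characteristic equation is s² + (5.3 + 5.9·1.1)s + 5.9·12 = 0.
That is s² + 11.79s + 70.8 = 0, so ω_n = 8.414 rad/s and ζ = 11.79/(2·8.414) = 0.7006.

ζ = 0.701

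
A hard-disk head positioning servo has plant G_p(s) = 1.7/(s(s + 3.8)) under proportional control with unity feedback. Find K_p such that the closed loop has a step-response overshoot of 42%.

K_p = 30

From %OS = 100·exp(−πζ/√(1−ζ²)) = 42%, ζ = −ln(0.42)/√(π²+ln²(0.42)) = 0.2662.
Characteristic equation s² + 3.8s + 1.7K_p = 0 gives ζ = 3.8/(2√(1.7K_p)).
Setting ζ = 0.2662: √(1.7K_p) = 3.8/(2·0.2662) = 7.138, so K_p = 50.95/1.7 = 30.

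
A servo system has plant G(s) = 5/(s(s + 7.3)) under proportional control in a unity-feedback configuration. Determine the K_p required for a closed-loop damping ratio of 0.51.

Closed-loop characteristic equation: s² + 7.3s + K_p·5 = 0.
So ω_n = √(5K_p) and 2ζω_n = 7.3, giving ζ = 7.3/(2√(5K_p)).
Setting ζ = 0.51: √(5K_p) = 7.3/(2·0.51) = 7.157, so K_p = 51.22/5 = 10.2.

K_p = 10.2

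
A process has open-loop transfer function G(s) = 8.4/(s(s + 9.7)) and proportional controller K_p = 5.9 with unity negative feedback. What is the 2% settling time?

T_s ≈ 0.825 s

From 1 + K_pG(s) = 0: s² + 9.7s + 49.56 = 0 ⇒ ω_n = 7.04, ζ = 0.6889.
2% settling time T_s ≈ 4/(ζω_n) = 4/4.85 = 0.825 s.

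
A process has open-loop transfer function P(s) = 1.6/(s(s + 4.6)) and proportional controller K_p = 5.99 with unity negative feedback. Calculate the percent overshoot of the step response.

The closed-loop denominator s² + 4.6s + 9.584 gives ω_n = √9.584 = 3.096 and ζ = 4.6/(2ω_n) = 0.7429.
%OS = 100·exp(−πζ/√(1−ζ²)) = 100·exp(−π·0.7429/√0.448) = 3.06%.

3.06%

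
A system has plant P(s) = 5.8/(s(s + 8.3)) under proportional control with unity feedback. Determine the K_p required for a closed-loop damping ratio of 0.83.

Closed-loop characteristic equation: s² + 8.3s + K_p·5.8 = 0.
So ω_n = √(5.8K_p) and 2ζω_n = 8.3, giving ζ = 8.3/(2√(5.8K_p)).
Setting ζ = 0.83: √(5.8K_p) = 8.3/(2·0.83) = 5, so K_p = 25/5.8 = 4.31.

K_p = 4.31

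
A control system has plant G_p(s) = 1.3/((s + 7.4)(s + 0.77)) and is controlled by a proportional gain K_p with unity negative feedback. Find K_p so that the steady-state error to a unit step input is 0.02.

Steady-state error for a unit step on this type-0 loop is 1/(1 + K_p·G_p(0)).
G_p(0) = 0.2282. Require 1/(1 + K_p·0.2282) = 0.02, so 1 + 0.2282·K_p = 50.
K_p = (50 − 1)/0.2282 = 215.

K_p = 215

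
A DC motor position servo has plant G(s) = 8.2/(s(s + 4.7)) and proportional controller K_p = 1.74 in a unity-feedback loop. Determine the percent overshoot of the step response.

8.24%

The closed-loop denominator s² + 4.7s + 14.27 gives ω_n = √14.27 = 3.777 and ζ = 4.7/(2ω_n) = 0.6221.
%OS = 100·exp(−πζ/√(1−ζ²)) = 100·exp(−π·0.6221/√0.6129) = 8.24%.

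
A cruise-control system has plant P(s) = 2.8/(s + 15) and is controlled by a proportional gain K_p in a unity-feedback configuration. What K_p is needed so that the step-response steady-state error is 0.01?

Steady-state error for a unit step on this type-0 loop is 1/(1 + K_p·P(0)).
P(0) = 0.1867. Require 1/(1 + K_p·0.1867) = 0.01, so 1 + 0.1867·K_p = 100.
K_p = (100 − 1)/0.1867 = 530.

K_p = 530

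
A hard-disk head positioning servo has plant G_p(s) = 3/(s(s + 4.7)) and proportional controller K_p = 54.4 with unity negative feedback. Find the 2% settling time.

From 1 + K_pG_p(s) = 0: s² + 4.7s + 163.2 = 0 ⇒ ω_n = 12.77, ζ = 0.184.
2% settling time T_s ≈ 4/(ζω_n) = 4/2.35 = 1.7 s.

T_s ≈ 1.7 s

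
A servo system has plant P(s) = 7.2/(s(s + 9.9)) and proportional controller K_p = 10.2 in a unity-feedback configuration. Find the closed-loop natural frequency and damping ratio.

ω_n = 8.57 rad/s, ζ = 0.578

With unity feedback the closed-loop characteristic equation is s² + 9.9s + 10.2·7.2 = s² + 9.9s + 73.44 = 0.
So ω_n² = 73.44 ⇒ ω_n = 8.57 rad/s, and ζ = 9.9/(2ω_n) = 0.578.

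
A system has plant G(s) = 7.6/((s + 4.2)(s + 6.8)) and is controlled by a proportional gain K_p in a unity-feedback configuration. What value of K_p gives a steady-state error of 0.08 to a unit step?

K_p = 43.2

The loop is type 0, so e_ss(step) = 1/(1 + K_pos) with K_pos = K_p·G(0).
G(0) = 0.2661. Require 1/(1 + K_p·0.2661) = 0.08, so 1 + 0.2661·K_p = 12.5.
K_p = (12.5 − 1)/0.2661 = 43.2.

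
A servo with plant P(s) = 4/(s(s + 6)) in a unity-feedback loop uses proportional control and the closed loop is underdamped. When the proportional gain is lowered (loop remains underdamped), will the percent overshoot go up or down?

ζ = 6/(2√(4K_p)) rises as K_p falls; higher damping means less overshoot.

decrease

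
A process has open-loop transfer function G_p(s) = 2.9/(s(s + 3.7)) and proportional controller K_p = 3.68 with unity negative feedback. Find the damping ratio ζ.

ζ = 0.566

With unity feedback the closed-loop characteristic equation is s² + 3.7s + 3.68·2.9 = s² + 3.7s + 10.67 = 0.
So ω_n² = 10.67 ⇒ ω_n = 3.267 rad/s, and ζ = 3.7/(2ω_n) = 0.566.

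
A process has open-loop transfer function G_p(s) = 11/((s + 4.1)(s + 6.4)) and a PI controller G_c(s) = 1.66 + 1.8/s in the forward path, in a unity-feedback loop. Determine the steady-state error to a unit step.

0

The open loop G_c(s)G_p(s) has a pole at the origin (type 1), so the static position error constant is infinite and e_ss = 1/(1+∞) = 0.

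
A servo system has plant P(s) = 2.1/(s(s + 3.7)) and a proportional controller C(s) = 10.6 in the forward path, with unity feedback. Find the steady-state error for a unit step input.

The open loop C(s)P(s) has a pole at the origin (type 1), so the static position error constant is infinite and e_ss = 1/(1+∞) = 0.

0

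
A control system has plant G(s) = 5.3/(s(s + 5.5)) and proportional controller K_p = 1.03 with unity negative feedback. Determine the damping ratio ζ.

The closed-loop denominator is s(s+5.5) + 1.03·5.3 = s² + 5.5s + 5.459.
Matching s² + 2ζω_n s + ω_n²: ω_n = √5.459 = 2.336 rad/s and 2ζω_n = 5.5, so ζ = 5.5/(2·2.336) = 1.18.

ζ = 1.18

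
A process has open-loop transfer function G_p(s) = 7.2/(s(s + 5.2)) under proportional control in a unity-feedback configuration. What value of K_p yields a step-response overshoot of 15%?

From %OS = 100·exp(−πζ/√(1−ζ²)) = 15%, ζ = −ln(0.15)/√(π²+ln²(0.15)) = 0.5169.
Characteristic equation s² + 5.2s + 7.2K_p = 0 gives ζ = 5.2/(2√(7.2K_p)).
Setting ζ = 0.5169: √(7.2K_p) = 5.2/(2·0.5169) = 5.03, so K_p = 25.3/7.2 = 3.51.

K_p = 3.51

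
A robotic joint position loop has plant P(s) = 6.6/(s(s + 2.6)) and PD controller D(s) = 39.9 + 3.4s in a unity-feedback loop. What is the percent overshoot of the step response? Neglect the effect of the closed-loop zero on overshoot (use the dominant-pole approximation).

2.22%

Forward path: (39.9 + 3.4s)·6.6/(s(s+2.6)). The closed-loop characteristic equation is s² + (2.6 + 6.6·3.4)s + 6.6·39.9 = 0.
That is s² + 25.04s + 263.3 = 0, so ω_n = 16.23 rad/s and ζ = 25.04/(2·16.23) = 0.7715.
%OS = 100·exp(−πζ/√(1−ζ²)) = 2.22%.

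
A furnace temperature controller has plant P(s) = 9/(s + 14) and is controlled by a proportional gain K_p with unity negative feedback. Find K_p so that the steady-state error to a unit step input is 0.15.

For a type-0 loop with proportional control, e_ss = 1/(1 + K_p·P(0)).
P(0) = 0.6429. Require 1/(1 + K_p·0.6429) = 0.15, so 1 + 0.6429·K_p = 6.667.
K_p = (6.667 − 1)/0.6429 = 8.81.

K_p = 8.81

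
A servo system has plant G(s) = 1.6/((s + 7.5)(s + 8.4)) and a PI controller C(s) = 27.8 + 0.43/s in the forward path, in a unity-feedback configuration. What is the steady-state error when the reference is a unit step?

The open loop C(s)G(s) has a pole at the origin (type 1), so the static position error constant is infinite and e_ss = 1/(1+∞) = 0.

0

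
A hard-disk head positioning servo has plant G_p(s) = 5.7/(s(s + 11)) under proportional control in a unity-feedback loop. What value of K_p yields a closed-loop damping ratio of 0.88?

Closed-loop characteristic equation: s² + 11s + K_p·5.7 = 0.
So ω_n = √(5.7K_p) and 2ζω_n = 11, giving ζ = 11/(2√(5.7K_p)).
Setting ζ = 0.88: √(5.7K_p) = 11/(2·0.88) = 6.25, so K_p = 39.06/5.7 = 6.85.

K_p = 6.85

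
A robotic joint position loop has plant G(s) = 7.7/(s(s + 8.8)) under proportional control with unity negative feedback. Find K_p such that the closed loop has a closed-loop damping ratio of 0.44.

K_p = 13

Closed-loop characteristic equation: s² + 8.8s + K_p·7.7 = 0.
So ω_n = √(7.7K_p) and 2ζω_n = 8.8, giving ζ = 8.8/(2√(7.7K_p)).
Setting ζ = 0.44: √(7.7K_p) = 8.8/(2·0.44) = 10, so K_p = 100/7.7 = 13.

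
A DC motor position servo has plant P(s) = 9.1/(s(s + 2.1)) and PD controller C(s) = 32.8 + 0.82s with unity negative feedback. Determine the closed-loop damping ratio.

Forward path: (32.8 + 0.82s)·9.1/(s(s+2.1)). The closed-loop characteristic equation is s² + (2.1 + 9.1·0.82)s + 9.1·32.8 = 0.
That is s² + 9.562s + 298.5 = 0, so ω_n = 17.28 rad/s and ζ = 9.562/(2·17.28) = 0.2767.

ζ = 0.277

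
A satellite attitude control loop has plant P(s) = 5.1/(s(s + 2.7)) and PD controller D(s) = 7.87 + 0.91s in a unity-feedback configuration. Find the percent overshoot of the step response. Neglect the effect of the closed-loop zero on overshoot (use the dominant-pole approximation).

10.7%

Forward path: (7.87 + 0.91s)·5.1/(s(s+2.7)). The closed-loop characteristic equation is s² + (2.7 + 5.1·0.91)s + 5.1·7.87 = 0.
That is s² + 7.341s + 40.14 = 0, so ω_n = 6.335 rad/s and ζ = 7.341/(2·6.335) = 0.5794.
%OS = 100·exp(−πζ/√(1−ζ²)) = 10.7%.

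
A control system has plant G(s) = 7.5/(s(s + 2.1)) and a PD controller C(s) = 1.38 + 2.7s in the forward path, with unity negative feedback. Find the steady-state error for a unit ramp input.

The loop has one pole at the origin (type 1). Velocity error constant K_v = lim_{s→0} s·C(s)G(s) = 1.38·7.5/2.1 = 4.929.
Steady-state error to a unit ramp: e_ss = 1/K_v = 0.203.

0.203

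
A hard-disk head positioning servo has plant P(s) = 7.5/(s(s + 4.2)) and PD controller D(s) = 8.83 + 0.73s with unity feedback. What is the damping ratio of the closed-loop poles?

Forward path: (8.83 + 0.73s)·7.5/(s(s+4.2)). The closed-loop characteristic equation is s² + (4.2 + 7.5·0.73)s + 7.5·8.83 = 0.
That is s² + 9.675s + 66.22 = 0, so ω_n = 8.138 rad/s and ζ = 9.675/(2·8.138) = 0.5944.

ζ = 0.594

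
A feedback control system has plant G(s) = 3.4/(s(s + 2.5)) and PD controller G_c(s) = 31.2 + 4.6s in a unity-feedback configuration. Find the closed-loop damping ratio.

ζ = 0.881

Forward path: (31.2 + 4.6s)·3.4/(s(s+2.5)). The closed-loop characteristic equation is s² + (2.5 + 3.4·4.6)s + 3.4·31.2 = 0.
That is s² + 18.14s + 106.1 = 0, so ω_n = 10.3 rad/s and ζ = 18.14/(2·10.3) = 0.8806.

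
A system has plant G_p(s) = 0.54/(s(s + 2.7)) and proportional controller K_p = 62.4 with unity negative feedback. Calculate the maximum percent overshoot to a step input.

The closed-loop denominator s² + 2.7s + 33.7 gives ω_n = √33.7 = 5.805 and ζ = 2.7/(2ω_n) = 0.2326.
%OS = 100·exp(−πζ/√(1−ζ²)) = 100·exp(−π·0.2326/√0.9459) = 47.2%.

47.2%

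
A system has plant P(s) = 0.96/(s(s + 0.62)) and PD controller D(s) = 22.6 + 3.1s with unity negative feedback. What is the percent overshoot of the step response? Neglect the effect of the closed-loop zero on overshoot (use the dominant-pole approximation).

Forward path: (22.6 + 3.1s)·0.96/(s(s+0.62)). The closed-loop characteristic equation is s² + (0.62 + 0.96·3.1)s + 0.96·22.6 = 0.
That is s² + 3.596s + 21.7 = 0, so ω_n = 4.658 rad/s and ζ = 3.596/(2·4.658) = 0.386.
%OS = 100·exp(−πζ/√(1−ζ²)) = 26.9%.

26.9%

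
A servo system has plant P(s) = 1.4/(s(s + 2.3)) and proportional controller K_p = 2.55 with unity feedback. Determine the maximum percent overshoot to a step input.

8.98%

The closed-loop denominator s² + 2.3s + 3.57 gives ω_n = √3.57 = 1.889 and ζ = 2.3/(2ω_n) = 0.6086.
%OS = 100·exp(−πζ/√(1−ζ²)) = 100·exp(−π·0.6086/√0.6296) = 8.98%.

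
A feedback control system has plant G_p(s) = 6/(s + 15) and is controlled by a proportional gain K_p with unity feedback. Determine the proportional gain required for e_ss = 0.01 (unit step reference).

K_p = 248

The loop is type 0, so e_ss(step) = 1/(1 + K_pos) with K_pos = K_p·G_p(0).
G_p(0) = 0.4. Require 1/(1 + K_p·0.4) = 0.01, so 1 + 0.4·K_p = 100.
K_p = (100 − 1)/0.4 = 248.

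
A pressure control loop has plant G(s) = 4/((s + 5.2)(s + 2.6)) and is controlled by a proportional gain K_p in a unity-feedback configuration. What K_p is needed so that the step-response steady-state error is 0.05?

Steady-state error for a unit step on this type-0 loop is 1/(1 + K_p·G(0)).
G(0) = 0.2959. Require 1/(1 + K_p·0.2959) = 0.05, so 1 + 0.2959·K_p = 20.
K_p = (20 − 1)/0.2959 = 64.2.

K_p = 64.2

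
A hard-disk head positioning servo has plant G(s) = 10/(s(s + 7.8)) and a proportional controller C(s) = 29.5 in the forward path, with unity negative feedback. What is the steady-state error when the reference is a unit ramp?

The loop has one pole at the origin (type 1). Velocity error constant K_v = lim_{s→0} s·C(s)G(s) = 29.5·10/7.8 = 37.82.
Steady-state error to a unit ramp: e_ss = 1/K_v = 0.0264.

0.0264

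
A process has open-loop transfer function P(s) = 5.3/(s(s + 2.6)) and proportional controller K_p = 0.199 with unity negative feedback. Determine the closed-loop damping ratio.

ζ = 1.27

1 + K_p·P(s) = 0 gives s² + 2.6s + 1.055 = 0.
Matching s² + 2ζω_n s + ω_n²: ω_n = √1.055 = 1.027 rad/s and 2ζω_n = 2.6, so ζ = 2.6/(2·1.027) = 1.27.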